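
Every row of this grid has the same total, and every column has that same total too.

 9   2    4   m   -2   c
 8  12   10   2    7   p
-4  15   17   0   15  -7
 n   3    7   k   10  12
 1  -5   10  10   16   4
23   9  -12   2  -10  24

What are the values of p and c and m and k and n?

Rows 3 and 5 both sum to 36, so that's the common total.
The known cells in row 2 total 39, leaving 36 − 39 = -3 for the blank.
The known cells in column 1 total 37, leaving 36 − 37 = -1 for the blank.
The known cells in row 4 total 31, leaving 36 − 31 = 5 for the blank.
The known cells in column 4 total 19, leaving 36 − 19 = 17 for the blank.
The known cells in row 1 total 30, leaving 36 − 30 = 6 for the blank.

p = -3, c = 6, m = 17, k = 5, n = -1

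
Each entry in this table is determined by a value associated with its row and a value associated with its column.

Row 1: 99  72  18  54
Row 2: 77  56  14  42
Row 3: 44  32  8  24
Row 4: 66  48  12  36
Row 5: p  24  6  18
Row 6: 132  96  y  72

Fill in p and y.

Each row is a constant multiple of every other row — this is a multiplication table with the headers hidden.
Row 5 is 24/72 = 1/3 times row 1, so its entry in column 1 is 99 × 1/3 = 33.
Row 6 is 96/72 = 4/3 times row 1, so its entry in column 3 is 18 × 4/3 = 24.

p = 33, y = 24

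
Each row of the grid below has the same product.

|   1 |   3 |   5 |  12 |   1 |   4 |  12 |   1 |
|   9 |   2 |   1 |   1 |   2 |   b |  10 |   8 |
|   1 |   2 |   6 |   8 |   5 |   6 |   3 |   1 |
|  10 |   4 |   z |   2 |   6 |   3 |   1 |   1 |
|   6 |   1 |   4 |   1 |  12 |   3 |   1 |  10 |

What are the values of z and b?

Rows 3 and 5 each multiply to 8640, so every row has product 8640.
Row 4: 10×4×2×6×3×1×1 = 1440, so the missing entry is 8640 ÷ 1440 = 6.
Row 2: 9×2×1×1×2×10×8 = 2880, so the missing entry is 8640 ÷ 2880 = 3.

z = 6, b = 3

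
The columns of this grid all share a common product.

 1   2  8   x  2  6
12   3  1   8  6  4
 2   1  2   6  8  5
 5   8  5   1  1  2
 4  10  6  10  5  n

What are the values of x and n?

x = 1, n = 2

Columns 1 and 3 each multiply to 480, so every column has product 480.
Column 4: 8×6×1×10 = 480, so the missing entry is 480 ÷ 480 = 1.
Column 6: 6×4×5×2 = 240, so the missing entry is 480 ÷ 240 = 2.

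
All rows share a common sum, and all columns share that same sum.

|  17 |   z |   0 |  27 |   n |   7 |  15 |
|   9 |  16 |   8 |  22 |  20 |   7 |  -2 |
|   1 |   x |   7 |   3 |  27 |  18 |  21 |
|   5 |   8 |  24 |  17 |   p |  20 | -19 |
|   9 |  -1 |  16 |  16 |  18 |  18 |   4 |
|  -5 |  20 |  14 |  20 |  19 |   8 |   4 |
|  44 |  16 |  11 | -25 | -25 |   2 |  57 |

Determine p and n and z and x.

p = 25, n = -4, z = 18, x = 3

Rows 2 and 5 both sum to 80, so that's the common total.
The known cells in row 3 total 77, leaving 80 − 77 = 3 for the blank.
The known cells in column 2 total 62, leaving 80 − 62 = 18 for the blank.
The known cells in row 1 total 84, leaving 80 − 84 = -4 for the blank.
The known cells in row 4 total 55, leaving 80 − 55 = 25 for the blank.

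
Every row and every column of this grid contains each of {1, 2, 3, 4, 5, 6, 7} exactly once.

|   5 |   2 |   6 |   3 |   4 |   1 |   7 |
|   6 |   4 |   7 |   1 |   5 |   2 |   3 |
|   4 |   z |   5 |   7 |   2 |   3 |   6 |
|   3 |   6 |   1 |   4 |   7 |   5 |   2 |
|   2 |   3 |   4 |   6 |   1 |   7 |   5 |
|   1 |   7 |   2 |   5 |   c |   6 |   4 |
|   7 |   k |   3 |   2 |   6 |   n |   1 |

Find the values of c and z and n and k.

For row 6, column 5: row 6 already has {1, 2, 4, 5, 6, 7}; that leaves 3.
At (row 3, col 2): row 3 already has {2, 3, 4, 5, 6, 7}, so the value is 1.
For row 7, column 2: column 2 already has {1, 2, 3, 4, 6, 7}; that leaves 5.
For row 7, column 6: row 7 already has {1, 2, 3, 5, 6, 7}; that leaves 4.

c = 3, z = 1, n = 4, k = 5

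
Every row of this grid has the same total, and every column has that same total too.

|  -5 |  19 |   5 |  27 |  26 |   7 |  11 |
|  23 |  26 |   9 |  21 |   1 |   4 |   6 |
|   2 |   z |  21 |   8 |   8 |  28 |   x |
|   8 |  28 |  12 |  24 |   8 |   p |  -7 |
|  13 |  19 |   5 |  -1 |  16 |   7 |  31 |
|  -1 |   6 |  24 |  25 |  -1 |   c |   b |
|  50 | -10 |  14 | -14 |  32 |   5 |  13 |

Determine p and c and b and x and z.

p = 17, c = 22, b = 15, x = 21, z = 2

Rows 1 and 2 both sum to 90, so that's the common total.
Column 2 has 19 + 26 + 28 + 19 + 6 − 10 = 88; the blank must be 90 − 88 = 2.
Row 3 has 2 + 2 + 21 + 8 + 8 + 28 = 69; the blank must be 90 − 69 = 21.
Column 7 has 11 + 6 + 21 − 7 + 31 + 13 = 75; the blank must be 90 − 75 = 15.
Row 6 has -1 + 6 + 24 + 25 − 1 + 15 = 68; the blank must be 90 − 68 = 22.
Row 4 has 8 + 28 + 12 + 24 + 8 − 7 = 73; the blank must be 90 − 73 = 17.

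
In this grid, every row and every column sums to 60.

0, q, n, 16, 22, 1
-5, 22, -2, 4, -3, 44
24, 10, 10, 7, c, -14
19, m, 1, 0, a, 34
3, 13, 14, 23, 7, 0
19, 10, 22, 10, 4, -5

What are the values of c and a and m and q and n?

The known cells in row 3 total 37, leaving 60 − 37 = 23 for the blank.
The known cells in column 5 total 53, leaving 60 − 53 = 7 for the blank.
The known cells in row 4 total 61, leaving 60 − 61 = -1 for the blank.
The known cells in column 2 total 54, leaving 60 − 54 = 6 for the blank.
The known cells in row 1 total 45, leaving 60 − 45 = 15 for the blank.

c = 23, a = 7, m = -1, q = 6, n = 15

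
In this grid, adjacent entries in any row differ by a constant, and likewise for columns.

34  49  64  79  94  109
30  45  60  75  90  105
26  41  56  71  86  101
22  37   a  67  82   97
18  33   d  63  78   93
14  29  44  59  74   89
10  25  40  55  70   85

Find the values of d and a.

Along each row the entries change by 15 per step; down each column they change by -4.
Row 5: from 18 at column 1, stepping by 15 to column 3 gives 48.
Row 4: from 22 at column 1, stepping by 15 to column 3 gives 52.

d = 48, a = 52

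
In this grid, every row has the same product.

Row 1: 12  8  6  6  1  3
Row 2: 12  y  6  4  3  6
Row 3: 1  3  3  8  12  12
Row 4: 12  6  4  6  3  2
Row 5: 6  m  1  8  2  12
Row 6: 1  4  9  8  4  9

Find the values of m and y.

m = 9, y = 2

Rows 3 and 6 each multiply to 10368, so every row has product 10368.
Row 5: 6×1×8×2×12 = 1152, so the missing entry is 10368 ÷ 1152 = 9.
Row 2: 12×6×4×3×6 = 5184, so the missing entry is 10368 ÷ 5184 = 2.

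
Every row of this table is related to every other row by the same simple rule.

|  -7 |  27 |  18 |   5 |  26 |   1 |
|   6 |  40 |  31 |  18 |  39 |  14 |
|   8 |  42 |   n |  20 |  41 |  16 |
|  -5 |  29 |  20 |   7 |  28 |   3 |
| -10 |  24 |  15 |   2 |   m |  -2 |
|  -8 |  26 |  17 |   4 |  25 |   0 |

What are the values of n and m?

n = 33, m = 23

The difference between any two rows is the same in every column — this is an addition table with the headers hidden.
Row 3 minus row 1 is 42 − 27 = 15, so its entry in column 3 is 18 + 15 = 33.
Row 5 minus row 1 is 24 − 27 = -3, so its entry in column 5 is 26 + (-3) = 23.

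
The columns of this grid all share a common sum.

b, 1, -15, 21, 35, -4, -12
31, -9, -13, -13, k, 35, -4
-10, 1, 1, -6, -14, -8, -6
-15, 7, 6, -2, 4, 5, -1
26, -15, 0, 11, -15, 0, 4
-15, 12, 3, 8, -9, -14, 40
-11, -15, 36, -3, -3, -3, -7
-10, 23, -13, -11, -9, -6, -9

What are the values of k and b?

Columns 2 and 6 both add up to 5, so every column sums to 5.
Column 5: 35 − 14 + 4 − 15 − 9 − 3 − 9 = -11, so the missing entry is 5 − (-11) = 16.
Column 1: 31 − 10 − 15 + 26 − 15 − 11 − 10 = -4, so the missing entry is 5 − (-4) = 9.

k = 16, b = 9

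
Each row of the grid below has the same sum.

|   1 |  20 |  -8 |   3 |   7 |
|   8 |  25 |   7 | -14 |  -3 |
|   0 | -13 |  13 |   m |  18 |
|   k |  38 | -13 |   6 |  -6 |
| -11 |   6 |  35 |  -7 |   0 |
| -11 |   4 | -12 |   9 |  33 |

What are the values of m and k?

m = 5, k = -2

The complete rows each total 23.
Row 3 is missing 23 − 18 = 5 (since 0 − 13 + 13 + 18 = 18).
Row 4 is missing 23 − 25 = -2 (since 38 − 13 + 6 − 6 = 25).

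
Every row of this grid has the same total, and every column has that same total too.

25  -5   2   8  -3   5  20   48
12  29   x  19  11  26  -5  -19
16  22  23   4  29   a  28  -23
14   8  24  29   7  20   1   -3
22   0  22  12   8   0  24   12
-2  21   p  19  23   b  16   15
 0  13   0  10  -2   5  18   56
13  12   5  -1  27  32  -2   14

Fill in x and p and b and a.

Rows 1 and 4 both sum to 100, so that's the common total.
Row 2 has 12 + 29 + 19 + 11 + 26 − 5 − 19 = 73; the blank must be 100 − 73 = 27.
Row 3 has 16 + 22 + 23 + 4 + 29 + 28 − 23 = 99; the blank must be 100 − 99 = 1.
Column 6 has 5 + 26 + 1 + 20 + 0 + 5 + 32 = 89; the blank must be 100 − 89 = 11.
Row 6 has -2 + 21 + 19 + 23 + 11 + 16 + 15 = 103; the blank must be 100 − 103 = -3.

x = 27, p = -3, b = 11, a = 1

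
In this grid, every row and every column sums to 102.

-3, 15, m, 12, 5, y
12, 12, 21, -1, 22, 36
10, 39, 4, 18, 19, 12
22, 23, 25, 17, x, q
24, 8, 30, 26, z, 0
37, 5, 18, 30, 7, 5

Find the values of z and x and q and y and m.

Row 5: 24 + 8 + 30 + 26 + 0 = 88, so its missing entry is 102 − 88 = 14.
Column 5: 5 + 22 + 19 + 14 + 7 = 67, so its missing entry is 102 − 67 = 35.
Column 3: 21 + 4 + 25 + 30 + 18 = 98, so its missing entry is 102 − 98 = 4.
Row 1: -3 + 15 + 4 + 12 + 5 = 33, so its missing entry is 102 − 33 = 69.
Row 4: 22 + 23 + 25 + 17 + 35 = 122, so its missing entry is 102 − 122 = -20.

z = 14, x = 35, q = -20, y = 69, m = 4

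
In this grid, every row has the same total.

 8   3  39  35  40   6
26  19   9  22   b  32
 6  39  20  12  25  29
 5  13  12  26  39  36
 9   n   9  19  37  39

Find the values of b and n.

The complete rows each total 131.
Row 2 is missing 131 − 108 = 23 (since 26 + 19 + 9 + 22 + 32 = 108).
Row 5 is missing 131 − 113 = 18 (since 9 + 9 + 19 + 37 + 39 = 113).

b = 23, n = 18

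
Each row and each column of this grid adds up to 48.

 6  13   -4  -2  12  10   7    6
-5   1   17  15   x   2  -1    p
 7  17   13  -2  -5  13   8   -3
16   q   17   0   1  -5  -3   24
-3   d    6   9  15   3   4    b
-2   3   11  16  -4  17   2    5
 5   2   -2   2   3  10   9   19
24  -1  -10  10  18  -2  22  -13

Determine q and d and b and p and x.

Row 4: 16 + 17 + 0 + 1 − 5 − 3 + 24 = 50, so its missing entry is 48 − 50 = -2.
Column 5: 12 − 5 + 1 + 15 − 4 + 3 + 18 = 40, so its missing entry is 48 − 40 = 8.
Row 2: -5 + 1 + 17 + 15 + 8 + 2 − 1 = 37, so its missing entry is 48 − 37 = 11.
Column 2: 13 + 1 + 17 − 2 + 3 + 2 − 1 = 33, so its missing entry is 48 − 33 = 15.
Row 5: -3 + 15 + 6 + 9 + 15 + 3 + 4 = 49, so its missing entry is 48 − 49 = -1.

q = -2, d = 15, b = -1, p = 11, x = 8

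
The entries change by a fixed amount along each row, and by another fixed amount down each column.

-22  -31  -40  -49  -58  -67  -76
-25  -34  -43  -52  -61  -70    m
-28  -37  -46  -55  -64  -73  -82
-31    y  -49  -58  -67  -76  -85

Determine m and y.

Along each row the entries change by -9 per step; down each column they change by -3.
Row 2: from -25 at column 1, stepping by -9 to column 7 gives -79.
Row 4: from -31 at column 1, stepping by -9 to column 2 gives -40.

m = -79, y = -40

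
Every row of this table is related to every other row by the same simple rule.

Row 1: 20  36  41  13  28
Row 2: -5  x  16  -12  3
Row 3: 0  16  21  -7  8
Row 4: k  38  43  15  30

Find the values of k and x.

k = 22, x = 11

The difference between any two rows is the same in every column — this is an addition table with the headers hidden.
Row 4 minus row 1 is 43 − 41 = 2, so its entry in column 1 is 20 + 2 = 22.
Row 2 minus row 1 is 16 − 41 = -25, so its entry in column 2 is 36 + (-25) = 11.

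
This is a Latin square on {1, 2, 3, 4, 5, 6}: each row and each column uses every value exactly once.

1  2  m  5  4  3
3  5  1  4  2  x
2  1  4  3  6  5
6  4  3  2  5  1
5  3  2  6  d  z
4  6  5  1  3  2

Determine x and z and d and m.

x = 6, z = 4, d = 1, m = 6

At (row 5, col 5): column 5 already has {2, 3, 4, 5, 6}, so the value is 1.
At (row 1, col 3): row 1 already has {1, 2, 3, 4, 5}, so the value is 6.
At (row 5, col 6): row 5 already has {1, 2, 3, 5, 6}, so the value is 4.
At (row 2, col 6): row 2 already has {1, 2, 3, 4, 5}, so the value is 6.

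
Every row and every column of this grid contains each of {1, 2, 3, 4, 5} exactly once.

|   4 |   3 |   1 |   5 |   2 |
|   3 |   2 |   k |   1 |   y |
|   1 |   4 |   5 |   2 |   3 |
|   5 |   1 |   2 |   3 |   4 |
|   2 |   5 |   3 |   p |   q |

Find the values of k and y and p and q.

k = 4, y = 5, p = 4, q = 1

At (row 2, col 3): column 3 already has {1, 2, 3, 5}, so the value is 4.
Cell (2,5): row 2 already has {1, 2, 3, 4} → 5.
Cell (5,5): column 5 already has {2, 3, 4, 5} → 1.
Cell (5,4): row 5 already has {1, 2, 3, 5} → 4.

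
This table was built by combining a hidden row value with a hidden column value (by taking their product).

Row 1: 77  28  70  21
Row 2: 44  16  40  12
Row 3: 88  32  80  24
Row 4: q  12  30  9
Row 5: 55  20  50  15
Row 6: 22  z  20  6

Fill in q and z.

Each row is a constant multiple of every other row — this is a multiplication table with the headers hidden.
Row 4 is 30/70 = 3/7 times row 1, so its entry in column 1 is 77 × 3/7 = 33.
Row 6 is 20/70 = 2/7 times row 1, so its entry in column 2 is 28 × 2/7 = 8.

q = 33, z = 8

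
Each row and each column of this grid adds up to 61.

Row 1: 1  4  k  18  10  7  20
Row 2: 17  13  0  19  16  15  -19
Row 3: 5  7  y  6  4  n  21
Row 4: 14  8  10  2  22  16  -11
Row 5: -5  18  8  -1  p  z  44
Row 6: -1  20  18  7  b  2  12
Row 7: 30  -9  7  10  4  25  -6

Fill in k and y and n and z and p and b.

k = 1, y = 17, n = 1, z = -5, p = 2, b = 3

Row 6: -1 + 20 + 18 + 7 + 2 + 12 = 58, so its missing entry is 61 − 58 = 3.
Column 5: 10 + 16 + 4 + 22 + 3 + 4 = 59, so its missing entry is 61 − 59 = 2.
Row 5: -5 + 18 + 8 − 1 + 2 + 44 = 66, so its missing entry is 61 − 66 = -5.
Row 1: 1 + 4 + 18 + 10 + 7 + 20 = 60, so its missing entry is 61 − 60 = 1.
Column 3: 1 + 0 + 10 + 8 + 18 + 7 = 44, so its missing entry is 61 − 44 = 17.
Row 3: 5 + 7 + 17 + 6 + 4 + 21 = 60, so its missing entry is 61 − 60 = 1.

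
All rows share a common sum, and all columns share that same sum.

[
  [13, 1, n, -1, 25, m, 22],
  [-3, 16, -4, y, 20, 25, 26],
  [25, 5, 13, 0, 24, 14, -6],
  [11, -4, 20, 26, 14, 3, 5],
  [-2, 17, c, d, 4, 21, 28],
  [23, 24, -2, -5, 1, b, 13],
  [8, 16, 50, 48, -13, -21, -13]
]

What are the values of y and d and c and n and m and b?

Rows 3 and 4 both sum to 75, so that's the common total.
The known cells in row 6 total 54, leaving 75 − 54 = 21 for the blank.
The known cells in column 6 total 63, leaving 75 − 63 = 12 for the blank.
The known cells in row 1 total 72, leaving 75 − 72 = 3 for the blank.
The known cells in column 3 total 80, leaving 75 − 80 = -5 for the blank.
The known cells in row 5 total 63, leaving 75 − 63 = 12 for the blank.
The known cells in row 2 total 80, leaving 75 − 80 = -5 for the blank.

y = -5, d = 12, c = -5, n = 3, m = 12, b = 21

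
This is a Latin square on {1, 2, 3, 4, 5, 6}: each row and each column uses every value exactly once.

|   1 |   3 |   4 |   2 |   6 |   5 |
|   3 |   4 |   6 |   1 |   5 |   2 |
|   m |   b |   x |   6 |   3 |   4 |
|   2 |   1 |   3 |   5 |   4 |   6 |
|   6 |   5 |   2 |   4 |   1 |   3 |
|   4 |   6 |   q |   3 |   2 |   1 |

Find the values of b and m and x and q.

b = 2, m = 5, x = 1, q = 5

Cell (6,3): row 6 already has {1, 2, 3, 4, 6} → 5.
For row 3, column 1: column 1 already has {1, 2, 3, 4, 6}; that leaves 5.
At (row 3, col 2): column 2 already has {1, 3, 4, 5, 6}, so the value is 2.
For row 3, column 3: row 3 already has {2, 3, 4, 5, 6}; that leaves 1.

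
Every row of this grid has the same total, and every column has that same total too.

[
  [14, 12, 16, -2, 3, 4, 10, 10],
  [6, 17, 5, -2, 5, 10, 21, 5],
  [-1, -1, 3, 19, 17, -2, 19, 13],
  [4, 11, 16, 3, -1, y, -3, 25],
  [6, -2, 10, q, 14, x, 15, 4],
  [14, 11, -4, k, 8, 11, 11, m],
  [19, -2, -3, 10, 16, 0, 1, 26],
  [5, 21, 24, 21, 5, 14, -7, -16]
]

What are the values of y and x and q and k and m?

Rows 1 and 2 both sum to 67, so that's the common total.
Column 8 has 10 + 5 + 13 + 25 + 4 + 26 − 16 = 67; the blank must be 67 − 67 = 0.
Row 6 has 14 + 11 − 4 + 8 + 11 + 11 + 0 = 51; the blank must be 67 − 51 = 16.
Column 4 has -2 − 2 + 19 + 3 + 16 + 10 + 21 = 65; the blank must be 67 − 65 = 2.
Row 5 has 6 − 2 + 10 + 2 + 14 + 15 + 4 = 49; the blank must be 67 − 49 = 18.
Row 4 has 4 + 11 + 16 + 3 − 1 − 3 + 25 = 55; the blank must be 67 − 55 = 12.

y = 12, x = 18, q = 2, k = 16, m = 0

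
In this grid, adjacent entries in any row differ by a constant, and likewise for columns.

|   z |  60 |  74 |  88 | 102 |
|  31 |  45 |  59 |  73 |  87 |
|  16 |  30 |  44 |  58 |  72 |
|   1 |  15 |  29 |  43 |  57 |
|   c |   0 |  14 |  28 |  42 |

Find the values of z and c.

z = 46, c = -14

Along each row the entries change by 14 per step; down each column they change by -15.
Row 1: from 60 at column 2, stepping by 14 to column 1 gives 46.
Row 5: from 0 at column 2, stepping by 14 to column 1 gives -14.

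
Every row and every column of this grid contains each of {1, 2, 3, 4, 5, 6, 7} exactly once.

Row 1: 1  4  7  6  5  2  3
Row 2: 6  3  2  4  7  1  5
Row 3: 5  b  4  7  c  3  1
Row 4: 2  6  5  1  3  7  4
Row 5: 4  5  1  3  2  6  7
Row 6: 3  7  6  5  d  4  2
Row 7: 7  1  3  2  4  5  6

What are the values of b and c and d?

For row 6, column 5: row 6 already has {2, 3, 4, 5, 6, 7}; that leaves 1.
Cell (3,5): column 5 already has {1, 2, 3, 4, 5, 7} → 6.
Cell (3,2): row 3 already has {1, 3, 4, 5, 6, 7} → 2.

b = 2, c = 6, d = 1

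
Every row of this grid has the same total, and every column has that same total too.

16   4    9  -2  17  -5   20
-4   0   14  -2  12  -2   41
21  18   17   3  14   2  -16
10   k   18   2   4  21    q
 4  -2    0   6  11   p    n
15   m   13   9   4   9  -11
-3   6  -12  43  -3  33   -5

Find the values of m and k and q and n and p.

Rows 1 and 2 both sum to 59, so that's the common total.
Row 6 has 15 + 13 + 9 + 4 + 9 − 11 = 39; the blank must be 59 − 39 = 20.
Column 2 has 4 + 0 + 18 − 2 + 20 + 6 = 46; the blank must be 59 − 46 = 13.
Column 6 has -5 − 2 + 2 + 21 + 9 + 33 = 58; the blank must be 59 − 58 = 1.
Row 5 has 4 − 2 + 0 + 6 + 11 + 1 = 20; the blank must be 59 − 20 = 39.
Row 4 has 10 + 13 + 18 + 2 + 4 + 21 = 68; the blank must be 59 − 68 = -9.

m = 20, k = 13, q = -9, n = 39, p = 1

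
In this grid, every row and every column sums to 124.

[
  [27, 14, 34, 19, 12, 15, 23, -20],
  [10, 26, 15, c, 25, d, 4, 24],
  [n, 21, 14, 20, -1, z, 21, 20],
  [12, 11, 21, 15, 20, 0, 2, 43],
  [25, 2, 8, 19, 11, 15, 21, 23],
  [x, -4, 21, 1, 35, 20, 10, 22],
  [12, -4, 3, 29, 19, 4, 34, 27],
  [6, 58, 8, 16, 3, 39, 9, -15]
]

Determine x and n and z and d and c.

x = 19, n = 13, z = 16, d = 15, c = 5

Row 6: -4 + 21 + 1 + 35 + 20 + 10 + 22 = 105, so its missing entry is 124 − 105 = 19.
Column 1: 27 + 10 + 12 + 25 + 19 + 12 + 6 = 111, so its missing entry is 124 − 111 = 13.
Row 3: 13 + 21 + 14 + 20 − 1 + 21 + 20 = 108, so its missing entry is 124 − 108 = 16.
Column 6: 15 + 16 + 0 + 15 + 20 + 4 + 39 = 109, so its missing entry is 124 − 109 = 15.
Row 2: 10 + 26 + 15 + 25 + 15 + 4 + 24 = 119, so its missing entry is 124 − 119 = 5.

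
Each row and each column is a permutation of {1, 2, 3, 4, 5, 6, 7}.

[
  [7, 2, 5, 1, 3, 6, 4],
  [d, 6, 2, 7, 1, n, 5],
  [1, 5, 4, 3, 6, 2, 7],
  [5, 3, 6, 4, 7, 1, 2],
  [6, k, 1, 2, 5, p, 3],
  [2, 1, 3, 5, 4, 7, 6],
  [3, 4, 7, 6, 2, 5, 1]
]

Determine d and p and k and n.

At (row 2, col 1): column 1 already has {1, 2, 3, 5, 6, 7}, so the value is 4.
For row 5, column 2: column 2 already has {1, 2, 3, 4, 5, 6}; that leaves 7.
Cell (5,6): row 5 already has {1, 2, 3, 5, 6, 7} → 4.
For row 2, column 6: row 2 already has {1, 2, 4, 5, 6, 7}; that leaves 3.

d = 4, p = 4, k = 7, n = 3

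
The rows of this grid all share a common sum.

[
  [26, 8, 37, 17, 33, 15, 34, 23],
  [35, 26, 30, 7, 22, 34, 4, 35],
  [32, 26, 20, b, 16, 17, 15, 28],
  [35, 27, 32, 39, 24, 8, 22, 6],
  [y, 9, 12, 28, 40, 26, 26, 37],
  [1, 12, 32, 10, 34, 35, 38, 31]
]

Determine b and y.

b = 39, y = 15

The complete rows each total 193.
Row 3 is missing 193 − 154 = 39 (since 32 + 26 + 20 + 16 + 17 + 15 + 28 = 154).
Row 5 is missing 193 − 178 = 15 (since 9 + 12 + 28 + 40 + 26 + 26 + 37 = 178).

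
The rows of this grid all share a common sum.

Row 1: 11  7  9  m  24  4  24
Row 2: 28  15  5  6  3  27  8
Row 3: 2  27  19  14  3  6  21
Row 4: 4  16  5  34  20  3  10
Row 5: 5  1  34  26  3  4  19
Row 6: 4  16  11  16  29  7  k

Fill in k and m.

The complete rows each total 92.
Row 6 is missing 92 − 83 = 9 (since 4 + 16 + 11 + 16 + 29 + 7 = 83).
Row 1 is missing 92 − 79 = 13 (since 11 + 7 + 9 + 24 + 4 + 24 = 79).

k = 9, m = 13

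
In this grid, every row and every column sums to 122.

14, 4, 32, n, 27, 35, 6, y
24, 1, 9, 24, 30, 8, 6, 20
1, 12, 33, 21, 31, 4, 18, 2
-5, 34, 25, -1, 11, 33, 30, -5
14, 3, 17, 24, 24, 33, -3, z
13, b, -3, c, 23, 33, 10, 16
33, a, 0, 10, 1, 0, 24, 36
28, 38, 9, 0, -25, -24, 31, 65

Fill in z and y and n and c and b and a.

z = 10, y = -22, n = 26, c = 18, b = 12, a = 18

Row 7: 33 + 0 + 10 + 1 + 0 + 24 + 36 = 104, so its missing entry is 122 − 104 = 18.
Column 2: 4 + 1 + 12 + 34 + 3 + 18 + 38 = 110, so its missing entry is 122 − 110 = 12.
Row 6: 13 + 12 − 3 + 23 + 33 + 10 + 16 = 104, so its missing entry is 122 − 104 = 18.
Column 4: 24 + 21 − 1 + 24 + 18 + 10 + 0 = 96, so its missing entry is 122 − 96 = 26.
Row 1: 14 + 4 + 32 + 26 + 27 + 35 + 6 = 144, so its missing entry is 122 − 144 = -22.
Row 5: 14 + 3 + 17 + 24 + 24 + 33 − 3 = 112, so its missing entry is 122 − 112 = 10.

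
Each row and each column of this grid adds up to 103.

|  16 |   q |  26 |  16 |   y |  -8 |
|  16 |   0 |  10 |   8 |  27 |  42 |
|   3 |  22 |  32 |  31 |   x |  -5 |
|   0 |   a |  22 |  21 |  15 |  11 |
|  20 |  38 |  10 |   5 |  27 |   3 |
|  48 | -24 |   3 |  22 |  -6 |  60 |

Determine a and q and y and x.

Row 4: 0 + 22 + 21 + 15 + 11 = 69, so its missing entry is 103 − 69 = 34.
Row 3: 3 + 22 + 32 + 31 − 5 = 83, so its missing entry is 103 − 83 = 20.
Column 5: 27 + 20 + 15 + 27 − 6 = 83, so its missing entry is 103 − 83 = 20.
Row 1: 16 + 26 + 16 + 20 − 8 = 70, so its missing entry is 103 − 70 = 33.

a = 34, q = 33, y = 20, x = 20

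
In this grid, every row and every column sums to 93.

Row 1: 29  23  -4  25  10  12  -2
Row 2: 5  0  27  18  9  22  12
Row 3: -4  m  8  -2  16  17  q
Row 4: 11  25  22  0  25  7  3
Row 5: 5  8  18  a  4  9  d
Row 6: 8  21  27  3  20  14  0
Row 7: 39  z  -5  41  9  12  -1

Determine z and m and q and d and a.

Column 4 has 25 + 18 − 2 + 0 + 3 + 41 = 85; the blank must be 93 − 85 = 8.
Row 7 has 39 − 5 + 41 + 9 + 12 − 1 = 95; the blank must be 93 − 95 = -2.
Column 2 has 23 + 0 + 25 + 8 + 21 − 2 = 75; the blank must be 93 − 75 = 18.
Row 5 has 5 + 8 + 18 + 8 + 4 + 9 = 52; the blank must be 93 − 52 = 41.
Row 3 has -4 + 18 + 8 − 2 + 16 + 17 = 53; the blank must be 93 − 53 = 40.

z = -2, m = 18, q = 40, d = 41, a = 8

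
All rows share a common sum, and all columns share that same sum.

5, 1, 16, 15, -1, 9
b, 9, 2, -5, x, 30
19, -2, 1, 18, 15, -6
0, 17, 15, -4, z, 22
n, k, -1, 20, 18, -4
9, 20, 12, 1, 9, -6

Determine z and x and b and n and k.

z = -5, x = 9, b = 0, n = 12, k = 0

Rows 1 and 3 both sum to 45, so that's the common total.
Row 4: 0 + 17 + 15 − 4 + 22 = 50, so its missing entry is 45 − 50 = -5.
Column 5: -1 + 15 − 5 + 18 + 9 = 36, so its missing entry is 45 − 36 = 9.
Row 2: 9 + 2 − 5 + 9 + 30 = 45, so its missing entry is 45 − 45 = 0.
Column 1: 5 + 0 + 19 + 0 + 9 = 33, so its missing entry is 45 − 33 = 12.
Row 5: 12 − 1 + 20 + 18 − 4 = 45, so its missing entry is 45 − 45 = 0.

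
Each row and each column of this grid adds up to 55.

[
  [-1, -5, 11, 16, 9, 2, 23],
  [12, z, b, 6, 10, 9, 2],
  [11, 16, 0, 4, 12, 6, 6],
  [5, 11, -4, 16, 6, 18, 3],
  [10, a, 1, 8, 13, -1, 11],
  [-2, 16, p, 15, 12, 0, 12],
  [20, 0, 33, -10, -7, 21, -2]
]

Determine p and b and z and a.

p = 2, b = 12, z = 4, a = 13

Row 5: 10 + 1 + 8 + 13 − 1 + 11 = 42, so its missing entry is 55 − 42 = 13.
Column 2: -5 + 16 + 11 + 13 + 16 + 0 = 51, so its missing entry is 55 − 51 = 4.
Row 2: 12 + 4 + 6 + 10 + 9 + 2 = 43, so its missing entry is 55 − 43 = 12.
Row 6: -2 + 16 + 15 + 12 + 0 + 12 = 53, so its missing entry is 55 − 53 = 2.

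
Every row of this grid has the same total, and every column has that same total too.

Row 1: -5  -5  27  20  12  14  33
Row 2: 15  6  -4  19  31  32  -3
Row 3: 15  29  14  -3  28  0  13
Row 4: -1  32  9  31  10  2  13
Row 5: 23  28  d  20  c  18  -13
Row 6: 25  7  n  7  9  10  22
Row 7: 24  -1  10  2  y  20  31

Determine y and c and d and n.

y = 10, c = -4, d = 24, n = 16

Rows 1 and 2 both sum to 96, so that's the common total.
Row 7 has 24 − 1 + 10 + 2 + 20 + 31 = 86; the blank must be 96 − 86 = 10.
Column 5 has 12 + 31 + 28 + 10 + 9 + 10 = 100; the blank must be 96 − 100 = -4.
Row 5 has 23 + 28 + 20 − 4 + 18 − 13 = 72; the blank must be 96 − 72 = 24.
Row 6 has 25 + 7 + 7 + 9 + 10 + 22 = 80; the blank must be 96 − 80 = 16.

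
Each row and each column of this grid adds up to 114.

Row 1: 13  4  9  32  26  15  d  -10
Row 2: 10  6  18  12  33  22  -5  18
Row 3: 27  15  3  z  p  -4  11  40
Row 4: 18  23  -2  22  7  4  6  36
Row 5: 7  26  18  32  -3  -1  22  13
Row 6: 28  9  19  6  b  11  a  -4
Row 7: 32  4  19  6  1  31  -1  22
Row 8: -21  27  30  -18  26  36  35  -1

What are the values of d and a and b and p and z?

Row 1: 13 + 4 + 9 + 32 + 26 + 15 − 10 = 89, so its missing entry is 114 − 89 = 25.
Column 4: 32 + 12 + 22 + 32 + 6 + 6 − 18 = 92, so its missing entry is 114 − 92 = 22.
Row 3: 27 + 15 + 3 + 22 − 4 + 11 + 40 = 114, so its missing entry is 114 − 114 = 0.
Column 5: 26 + 33 + 0 + 7 − 3 + 1 + 26 = 90, so its missing entry is 114 − 90 = 24.
Row 6: 28 + 9 + 19 + 6 + 24 + 11 − 4 = 93, so its missing entry is 114 − 93 = 21.

d = 25, a = 21, b = 24, p = 0, z = 22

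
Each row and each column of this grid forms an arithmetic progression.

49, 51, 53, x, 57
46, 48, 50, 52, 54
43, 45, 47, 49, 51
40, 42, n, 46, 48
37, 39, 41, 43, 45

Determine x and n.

x = 55, n = 44

Along each row the entries change by 2 per step; down each column they change by -3.
Row 1: from 49 at column 1, stepping by 2 to column 4 gives 55.
Row 4: from 40 at column 1, stepping by 2 to column 3 gives 44.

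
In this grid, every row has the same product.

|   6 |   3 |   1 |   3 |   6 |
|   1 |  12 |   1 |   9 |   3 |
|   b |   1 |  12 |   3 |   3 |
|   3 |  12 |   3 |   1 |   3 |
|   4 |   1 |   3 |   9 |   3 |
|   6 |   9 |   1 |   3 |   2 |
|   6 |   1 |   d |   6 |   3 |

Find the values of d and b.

d = 3, b = 3

Rows 1 and 4 each multiply to 324, so every row has product 324.
Row 7: 6×1×6×3 = 108, so the missing entry is 324 ÷ 108 = 3.
Row 3: 1×12×3×3 = 108, so the missing entry is 324 ÷ 108 = 3.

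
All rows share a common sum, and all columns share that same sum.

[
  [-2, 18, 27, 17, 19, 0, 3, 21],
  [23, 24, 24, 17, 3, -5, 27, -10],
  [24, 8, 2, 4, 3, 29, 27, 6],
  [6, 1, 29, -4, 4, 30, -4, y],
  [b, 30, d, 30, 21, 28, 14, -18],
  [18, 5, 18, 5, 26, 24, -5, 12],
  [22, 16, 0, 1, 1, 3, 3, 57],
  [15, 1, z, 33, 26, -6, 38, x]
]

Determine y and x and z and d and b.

Rows 1 and 2 both sum to 103, so that's the common total.
Column 1 has -2 + 23 + 24 + 6 + 18 + 22 + 15 = 106; the blank must be 103 − 106 = -3.
Row 4 has 6 + 1 + 29 − 4 + 4 + 30 − 4 = 62; the blank must be 103 − 62 = 41.
Column 8 has 21 − 10 + 6 + 41 − 18 + 12 + 57 = 109; the blank must be 103 − 109 = -6.
Row 5 has -3 + 30 + 30 + 21 + 28 + 14 − 18 = 102; the blank must be 103 − 102 = 1.
Row 8 has 15 + 1 + 33 + 26 − 6 + 38 − 6 = 101; the blank must be 103 − 101 = 2.

y = 41, x = -6, z = 2, d = 1, b = -3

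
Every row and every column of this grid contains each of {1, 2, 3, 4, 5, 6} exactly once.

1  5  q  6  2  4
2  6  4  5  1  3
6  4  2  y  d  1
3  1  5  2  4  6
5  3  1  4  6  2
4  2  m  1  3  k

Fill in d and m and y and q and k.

d = 5, m = 6, y = 3, q = 3, k = 5

For row 3, column 5: column 5 already has {1, 2, 3, 4, 6}; that leaves 5.
For row 6, column 6: column 6 already has {1, 2, 3, 4, 6}; that leaves 5.
At (row 3, col 4): row 3 already has {1, 2, 4, 5, 6}, so the value is 3.
Cell (1,3): row 1 already has {1, 2, 4, 5, 6} → 3.
Cell (6,3): row 6 already has {1, 2, 3, 4, 5} → 6.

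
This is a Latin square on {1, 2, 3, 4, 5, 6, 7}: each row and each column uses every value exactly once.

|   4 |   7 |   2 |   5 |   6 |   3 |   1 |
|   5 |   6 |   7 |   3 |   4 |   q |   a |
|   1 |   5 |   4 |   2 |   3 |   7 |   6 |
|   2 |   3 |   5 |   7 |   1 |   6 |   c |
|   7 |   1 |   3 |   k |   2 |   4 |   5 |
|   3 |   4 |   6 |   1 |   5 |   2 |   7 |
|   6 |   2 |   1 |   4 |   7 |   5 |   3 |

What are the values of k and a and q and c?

k = 6, a = 2, q = 1, c = 4

For row 2, column 6: column 6 already has {2, 3, 4, 5, 6, 7}; that leaves 1.
Cell (2,7): row 2 already has {1, 3, 4, 5, 6, 7} → 2.
At (row 4, col 7): row 4 already has {1, 2, 3, 5, 6, 7}, so the value is 4.
At (row 5, col 4): row 5 already has {1, 2, 3, 4, 5, 7}, so the value is 6.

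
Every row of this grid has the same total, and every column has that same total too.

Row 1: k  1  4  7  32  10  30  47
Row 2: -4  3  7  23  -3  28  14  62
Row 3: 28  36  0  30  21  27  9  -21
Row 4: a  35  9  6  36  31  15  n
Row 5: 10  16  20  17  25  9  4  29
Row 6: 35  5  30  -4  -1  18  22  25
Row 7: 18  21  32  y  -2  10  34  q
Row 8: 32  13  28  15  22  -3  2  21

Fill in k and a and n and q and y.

Rows 2 and 3 both sum to 130, so that's the common total.
The known cells in row 1 total 131, leaving 130 − 131 = -1 for the blank.
The known cells in column 1 total 118, leaving 130 − 118 = 12 for the blank.
The known cells in row 4 total 144, leaving 130 − 144 = -14 for the blank.
The known cells in column 8 total 149, leaving 130 − 149 = -19 for the blank.
The known cells in row 7 total 94, leaving 130 − 94 = 36 for the blank.

k = -1, a = 12, n = -14, q = -19, y = 36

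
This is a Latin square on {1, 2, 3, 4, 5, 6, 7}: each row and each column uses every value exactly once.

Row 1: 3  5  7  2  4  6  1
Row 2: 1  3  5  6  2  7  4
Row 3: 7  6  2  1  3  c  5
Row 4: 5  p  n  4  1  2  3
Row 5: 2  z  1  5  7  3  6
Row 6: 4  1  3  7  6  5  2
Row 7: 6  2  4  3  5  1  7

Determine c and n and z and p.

c = 4, n = 6, z = 4, p = 7

At (row 4, col 3): column 3 already has {1, 2, 3, 4, 5, 7}, so the value is 6.
Cell (4,2): row 4 already has {1, 2, 3, 4, 5, 6} → 7.
For row 3, column 6: row 3 already has {1, 2, 3, 5, 6, 7}; that leaves 4.
At (row 5, col 2): row 5 already has {1, 2, 3, 5, 6, 7}, so the value is 4.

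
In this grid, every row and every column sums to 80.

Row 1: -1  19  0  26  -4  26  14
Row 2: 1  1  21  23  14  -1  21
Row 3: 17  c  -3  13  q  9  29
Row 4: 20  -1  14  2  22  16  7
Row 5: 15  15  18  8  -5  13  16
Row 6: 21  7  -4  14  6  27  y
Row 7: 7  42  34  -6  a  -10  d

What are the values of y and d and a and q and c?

The known cells in column 2 total 83, leaving 80 − 83 = -3 for the blank.
The known cells in row 3 total 62, leaving 80 − 62 = 18 for the blank.
The known cells in column 5 total 51, leaving 80 − 51 = 29 for the blank.
The known cells in row 6 total 71, leaving 80 − 71 = 9 for the blank.
The known cells in row 7 total 96, leaving 80 − 96 = -16 for the blank.

y = 9, d = -16, a = 29, q = 18, c = -3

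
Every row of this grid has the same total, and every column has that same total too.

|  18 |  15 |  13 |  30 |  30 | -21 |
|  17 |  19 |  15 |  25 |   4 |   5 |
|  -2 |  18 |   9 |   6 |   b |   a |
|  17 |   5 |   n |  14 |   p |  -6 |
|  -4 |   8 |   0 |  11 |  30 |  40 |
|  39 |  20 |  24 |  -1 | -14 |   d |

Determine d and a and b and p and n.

Rows 1 and 2 both sum to 85, so that's the common total.
Row 6 has 39 + 20 + 24 − 1 − 14 = 68; the blank must be 85 − 68 = 17.
Column 3 has 13 + 15 + 9 + 0 + 24 = 61; the blank must be 85 − 61 = 24.
Row 4 has 17 + 5 + 24 + 14 − 6 = 54; the blank must be 85 − 54 = 31.
Column 5 has 30 + 4 + 31 + 30 − 14 = 81; the blank must be 85 − 81 = 4.
Row 3 has -2 + 18 + 9 + 6 + 4 = 35; the blank must be 85 − 35 = 50.

d = 17, a = 50, b = 4, p = 31, n = 24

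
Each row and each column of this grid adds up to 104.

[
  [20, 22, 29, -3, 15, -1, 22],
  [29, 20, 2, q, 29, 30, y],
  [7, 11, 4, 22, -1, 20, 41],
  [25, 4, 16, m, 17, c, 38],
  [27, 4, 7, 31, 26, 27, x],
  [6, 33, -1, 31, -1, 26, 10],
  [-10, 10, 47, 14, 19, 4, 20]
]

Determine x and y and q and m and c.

Row 5: 27 + 4 + 7 + 31 + 26 + 27 = 122, so its missing entry is 104 − 122 = -18.
Column 7: 22 + 41 + 38 − 18 + 10 + 20 = 113, so its missing entry is 104 − 113 = -9.
Row 2: 29 + 20 + 2 + 29 + 30 − 9 = 101, so its missing entry is 104 − 101 = 3.
Column 4: -3 + 3 + 22 + 31 + 31 + 14 = 98, so its missing entry is 104 − 98 = 6.
Row 4: 25 + 4 + 16 + 6 + 17 + 38 = 106, so its missing entry is 104 − 106 = -2.

x = -18, y = -9, q = 3, m = 6, c = -2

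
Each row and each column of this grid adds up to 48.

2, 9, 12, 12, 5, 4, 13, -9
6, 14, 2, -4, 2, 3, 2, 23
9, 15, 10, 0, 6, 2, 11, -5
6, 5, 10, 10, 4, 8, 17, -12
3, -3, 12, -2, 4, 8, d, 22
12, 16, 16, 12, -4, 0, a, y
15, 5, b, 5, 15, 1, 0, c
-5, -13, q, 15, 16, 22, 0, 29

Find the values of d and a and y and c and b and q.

d = 4, a = 1, y = -5, c = 5, b = 2, q = -16

Row 5: 3 − 3 + 12 − 2 + 4 + 8 + 22 = 44, so its missing entry is 48 − 44 = 4.
Column 7: 13 + 2 + 11 + 17 + 4 + 0 + 0 = 47, so its missing entry is 48 − 47 = 1.
Row 6: 12 + 16 + 16 + 12 − 4 + 0 + 1 = 53, so its missing entry is 48 − 53 = -5.
Column 8: -9 + 23 − 5 − 12 + 22 − 5 + 29 = 43, so its missing entry is 48 − 43 = 5.
Row 7: 15 + 5 + 5 + 15 + 1 + 0 + 5 = 46, so its missing entry is 48 − 46 = 2.
Row 8: -5 − 13 + 15 + 16 + 22 + 0 + 29 = 64, so its missing entry is 48 − 64 = -16.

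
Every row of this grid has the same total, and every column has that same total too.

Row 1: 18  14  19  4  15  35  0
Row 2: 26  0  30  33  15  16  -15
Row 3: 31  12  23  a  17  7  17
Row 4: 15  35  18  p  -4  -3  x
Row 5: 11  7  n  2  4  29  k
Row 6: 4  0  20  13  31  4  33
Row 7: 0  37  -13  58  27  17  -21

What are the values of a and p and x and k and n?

Rows 1 and 2 both sum to 105, so that's the common total.
Column 3 has 19 + 30 + 23 + 18 + 20 − 13 = 97; the blank must be 105 − 97 = 8.
Row 5 has 11 + 7 + 8 + 2 + 4 + 29 = 61; the blank must be 105 − 61 = 44.
Row 3 has 31 + 12 + 23 + 17 + 7 + 17 = 107; the blank must be 105 − 107 = -2.
Column 4 has 4 + 33 − 2 + 2 + 13 + 58 = 108; the blank must be 105 − 108 = -3.
Row 4 has 15 + 35 + 18 − 3 − 4 − 3 = 58; the blank must be 105 − 58 = 47.

a = -2, p = -3, x = 47, k = 44, n = 8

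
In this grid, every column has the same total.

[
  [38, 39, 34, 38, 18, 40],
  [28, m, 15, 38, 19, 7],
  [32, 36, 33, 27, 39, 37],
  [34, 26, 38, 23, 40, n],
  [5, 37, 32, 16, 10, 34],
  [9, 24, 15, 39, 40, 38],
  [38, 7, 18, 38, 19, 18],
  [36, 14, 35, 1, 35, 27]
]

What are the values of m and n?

Column 3 sums to 220 and so does column 4; that's the common total.
In column 2 the known cells total 183, leaving 220 − 183 = 37.
In column 6 the known cells total 201, leaving 220 − 201 = 19.

m = 37, n = 19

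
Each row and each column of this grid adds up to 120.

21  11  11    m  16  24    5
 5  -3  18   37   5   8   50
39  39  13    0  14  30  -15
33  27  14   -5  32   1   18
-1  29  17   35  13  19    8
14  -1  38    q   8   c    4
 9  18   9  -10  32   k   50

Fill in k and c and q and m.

k = 12, c = 26, q = 31, m = 32

Row 7: 9 + 18 + 9 − 10 + 32 + 50 = 108, so its missing entry is 120 − 108 = 12.
Column 6: 24 + 8 + 30 + 1 + 19 + 12 = 94, so its missing entry is 120 − 94 = 26.
Row 6: 14 − 1 + 38 + 8 + 26 + 4 = 89, so its missing entry is 120 − 89 = 31.
Row 1: 21 + 11 + 11 + 16 + 24 + 5 = 88, so its missing entry is 120 − 88 = 32.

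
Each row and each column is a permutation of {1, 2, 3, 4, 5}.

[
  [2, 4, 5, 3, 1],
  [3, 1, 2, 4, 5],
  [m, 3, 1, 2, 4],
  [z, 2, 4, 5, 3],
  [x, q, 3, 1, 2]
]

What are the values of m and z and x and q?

m = 5, z = 1, x = 4, q = 5

At (row 3, col 1): row 3 already has {1, 2, 3, 4}, so the value is 5.
For row 5, column 2: column 2 already has {1, 2, 3, 4}; that leaves 5.
At (row 5, col 1): row 5 already has {1, 2, 3, 5}, so the value is 4.
For row 4, column 1: row 4 already has {2, 3, 4, 5}; that leaves 1.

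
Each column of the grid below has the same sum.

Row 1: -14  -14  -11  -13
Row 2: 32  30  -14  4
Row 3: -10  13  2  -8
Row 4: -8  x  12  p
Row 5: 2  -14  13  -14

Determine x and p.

x = -13, p = 33

Columns 1 and 3 both add up to 2, so every column sums to 2.
Column 2: -14 + 30 + 13 − 14 = 15, so the missing entry is 2 − 15 = -13.
Column 4: -13 + 4 − 8 − 14 = -31, so the missing entry is 2 − (-31) = 33.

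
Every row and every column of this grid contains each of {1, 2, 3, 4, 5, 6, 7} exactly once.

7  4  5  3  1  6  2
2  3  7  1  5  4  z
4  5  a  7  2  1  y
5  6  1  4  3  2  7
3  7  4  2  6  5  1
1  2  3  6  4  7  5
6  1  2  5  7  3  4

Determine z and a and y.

z = 6, a = 6, y = 3

For row 2, column 7: row 2 already has {1, 2, 3, 4, 5, 7}; that leaves 6.
Cell (3,7): column 7 already has {1, 2, 4, 5, 6, 7} → 3.
Cell (3,3): row 3 already has {1, 2, 3, 4, 5, 7} → 6.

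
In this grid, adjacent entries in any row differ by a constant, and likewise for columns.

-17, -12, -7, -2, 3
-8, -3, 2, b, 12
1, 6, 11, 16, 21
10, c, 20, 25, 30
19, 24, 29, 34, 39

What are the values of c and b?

c = 15, b = 7

Along each row the entries change by 5 per step; down each column they change by 9.
Row 4: from 10 at column 1, stepping by 5 to column 2 gives 15.
Row 2: from -8 at column 1, stepping by 5 to column 4 gives 7.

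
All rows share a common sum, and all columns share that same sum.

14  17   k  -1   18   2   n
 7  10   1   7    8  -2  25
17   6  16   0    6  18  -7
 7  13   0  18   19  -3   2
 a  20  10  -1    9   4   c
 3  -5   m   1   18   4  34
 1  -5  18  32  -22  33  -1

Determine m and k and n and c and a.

Rows 2 and 3 both sum to 56, so that's the common total.
Column 1 has 14 + 7 + 17 + 7 + 3 + 1 = 49; the blank must be 56 − 49 = 7.
Row 5 has 7 + 20 + 10 − 1 + 9 + 4 = 49; the blank must be 56 − 49 = 7.
Column 7 has 25 − 7 + 2 + 7 + 34 − 1 = 60; the blank must be 56 − 60 = -4.
Row 1 has 14 + 17 − 1 + 18 + 2 − 4 = 46; the blank must be 56 − 46 = 10.
Row 6 has 3 − 5 + 1 + 18 + 4 + 34 = 55; the blank must be 56 − 55 = 1.

m = 1, k = 10, n = -4, c = 7, a = 7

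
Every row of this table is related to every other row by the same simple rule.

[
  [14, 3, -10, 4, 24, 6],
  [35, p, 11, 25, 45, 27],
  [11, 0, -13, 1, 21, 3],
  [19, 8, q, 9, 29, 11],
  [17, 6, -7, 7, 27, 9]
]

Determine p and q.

The difference between any two rows is the same in every column — this is an addition table with the headers hidden.
Row 2 minus row 1 is 25 − 4 = 21, so its entry in column 2 is 3 + 21 = 24.
Row 4 minus row 1 is 9 − 4 = 5, so its entry in column 3 is -10 + 5 = -5.

p = 24, q = -5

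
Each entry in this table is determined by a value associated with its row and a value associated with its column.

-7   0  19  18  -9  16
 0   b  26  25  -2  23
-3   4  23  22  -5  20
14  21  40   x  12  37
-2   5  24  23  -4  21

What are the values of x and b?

x = 39, b = 7

The difference between any two rows is the same in every column — this is an addition table with the headers hidden.
Row 4 minus row 1 is 40 − 19 = 21, so its entry in column 4 is 18 + 21 = 39.
Row 2 minus row 1 is 26 − 19 = 7, so its entry in column 2 is 0 + 7 = 7.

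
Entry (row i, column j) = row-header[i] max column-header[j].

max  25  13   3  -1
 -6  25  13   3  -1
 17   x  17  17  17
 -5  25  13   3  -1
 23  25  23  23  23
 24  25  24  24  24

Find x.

max(17, 25) = 25.

25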